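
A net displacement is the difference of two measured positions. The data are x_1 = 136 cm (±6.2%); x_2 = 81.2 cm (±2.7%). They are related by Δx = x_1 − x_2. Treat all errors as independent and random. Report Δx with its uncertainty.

54.8 ± 8.71 cm

Δx is a linear combination, so absolute uncertainties add in quadrature:
  (δx_1)² = 71.1;  (δx_2)² = 4.81
δΔx = √(75.9) = 8.71 cm
Δx = 54.8 cm.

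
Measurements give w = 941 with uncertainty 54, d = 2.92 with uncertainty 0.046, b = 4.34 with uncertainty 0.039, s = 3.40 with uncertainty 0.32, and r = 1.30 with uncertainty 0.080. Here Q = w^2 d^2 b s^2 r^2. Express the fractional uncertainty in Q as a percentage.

Q is a product of powers, so relative uncertainties combine in quadrature:
  (2·δw/w)² = (2×0.0574)² = 0.0132;  (2·δd/d)² = (2×0.0158)² = 0.000993;  (1·δb/b)² = (1×0.00899)² = 8.08e-05;  (2·δs/s)² = (2×0.0941)² = 0.0354;  (2·δr/r)² = (2×0.0615)² = 0.0151
δQ/Q = √(0.0648) = 0.255

25.5%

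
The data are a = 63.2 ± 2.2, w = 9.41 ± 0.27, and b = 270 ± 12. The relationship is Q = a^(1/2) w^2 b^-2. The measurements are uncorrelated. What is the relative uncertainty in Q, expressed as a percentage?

10.7%

For a monomial Q ∝ a^(1/2), w^2, b^-2, fractional errors add in quadrature:
  (½·δa/a)² = (0.5×0.0348)² = 0.000303;  (2·δw/w)² = (2×0.0287)² = 0.00329;  (-2·δb/b)² = (-2×0.0444)² = 0.00790
δQ/Q = √(0.0115) = 0.107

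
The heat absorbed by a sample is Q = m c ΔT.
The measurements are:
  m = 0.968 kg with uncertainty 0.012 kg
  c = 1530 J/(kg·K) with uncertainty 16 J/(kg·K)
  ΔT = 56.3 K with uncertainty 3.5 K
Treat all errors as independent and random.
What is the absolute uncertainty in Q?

5360 J

Each factor contributes (exponent × relative error)² to (δQ/Q)²:
  (1·δm/m)² = (1×0.0124)² = 0.000154;  (1·δc/c)² = (1×0.0105)² = 0.000109;  (1·δΔT/ΔT)² = (1×0.0622)² = 0.00386
δQ/Q = √(0.00413) = 0.0642
Q = 83400 J, so δQ = 0.0642 × 83400 = 5360 J.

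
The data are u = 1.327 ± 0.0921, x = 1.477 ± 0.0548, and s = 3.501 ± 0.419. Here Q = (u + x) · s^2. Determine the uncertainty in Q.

Let w = u + x = 2.804. δw = √(δu² + δx²) = √(0.00848 + 0.00300) = 0.107, so δw/w = 0.0382.
Q is then a monomial in w, s:
δQ/Q = √((δw/w)² + (2·δs/s)²) = √(0.00146 + 0.0573) = 0.242
Q = 34.37, so δQ = 0.242 × 34.37 = 8.33.

8.33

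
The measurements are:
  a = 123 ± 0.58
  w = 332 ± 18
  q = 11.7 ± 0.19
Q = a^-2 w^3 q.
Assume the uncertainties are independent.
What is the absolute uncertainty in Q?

For a monomial Q ∝ a^-2, w^3, q, fractional errors add in quadrature:
  (-2·δa/a)² = (-2×0.00472)² = 8.89e-05;  (3·δw/w)² = (3×0.0542)² = 0.0265;  (1·δq/q)² = (1×0.0162)² = 0.000264
δQ/Q = √(0.0268) = 0.164
Q = 28300, so δQ = 0.164 × 28300 = 4630.

4630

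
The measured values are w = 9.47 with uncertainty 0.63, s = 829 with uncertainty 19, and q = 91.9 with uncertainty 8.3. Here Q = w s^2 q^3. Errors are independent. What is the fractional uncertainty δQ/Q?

0.283

Products/powers → add relative errors in quadrature, weighted by exponent:
  (1·δw/w)² = (1×0.0665)² = 0.00443;  (2·δs/s)² = (2×0.0229)² = 0.00210;  (3·δq/q)² = (3×0.0903)² = 0.0734
δQ/Q = √(0.0799) = 0.283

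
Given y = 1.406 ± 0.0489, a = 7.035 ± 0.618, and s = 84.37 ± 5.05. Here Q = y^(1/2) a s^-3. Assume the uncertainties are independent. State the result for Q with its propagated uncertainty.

(1.389 ± 0.279) × 10^-5

Products/powers → add relative errors in quadrature, weighted by exponent:
  (½·δy/y)² = (0.5×0.0348)² = 0.000302;  (1·δa/a)² = (1×0.0878)² = 0.00772;  (-3·δs/s)² = (-3×0.0599)² = 0.0322
δQ/Q = √(0.0403) = 0.201
Q = 1.389e-05, so δQ = 0.201 × 1.389e-05 = 2.79e-06.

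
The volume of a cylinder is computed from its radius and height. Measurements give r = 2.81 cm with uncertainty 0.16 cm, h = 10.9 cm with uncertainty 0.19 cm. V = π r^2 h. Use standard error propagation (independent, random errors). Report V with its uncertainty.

For a monomial V ∝ r^2, h, fractional errors add in quadrature:
  (2·δr/r)² = (2×0.0569)² = 0.0130;  (1·δh/h)² = (1×0.0174)² = 0.000304
δV/V = √(0.0133) = 0.115
V = 270 cm^3, so δV = 0.115 × 270 = 31.2 cm^3.

270 ± 31.2 cm^3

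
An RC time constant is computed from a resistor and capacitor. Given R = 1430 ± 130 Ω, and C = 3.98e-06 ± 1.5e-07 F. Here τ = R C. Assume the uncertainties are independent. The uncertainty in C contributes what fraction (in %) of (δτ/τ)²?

14.7%

(δτ/τ)² = (1·δR/R)² + (1·δC/C)²
  R term: (1×0.0909)² = 0.00826
  C term: (1×0.0377)² = 0.00142
Total = 0.00968. Share from C = 0.00142/0.00968 = 0.147.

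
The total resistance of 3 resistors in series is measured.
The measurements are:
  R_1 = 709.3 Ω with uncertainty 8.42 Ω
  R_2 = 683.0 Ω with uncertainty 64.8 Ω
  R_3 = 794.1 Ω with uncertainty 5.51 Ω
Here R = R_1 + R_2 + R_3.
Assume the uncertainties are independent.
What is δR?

65.6 Ω

Each term contributes (cᵢ δxᵢ)² to (δR)²:
  (δR_1)² = 70.9;  (δR_2)² = 4200;  (δR_3)² = 30.4
δR = √(4300) = 65.6 Ω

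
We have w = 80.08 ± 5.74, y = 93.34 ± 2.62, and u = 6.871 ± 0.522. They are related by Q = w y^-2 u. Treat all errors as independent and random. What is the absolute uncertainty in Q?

Products/powers → add relative errors in quadrature, weighted by exponent:
  (1·δw/w)² = (1×0.0717)² = 0.00514;  (-2·δy/y)² = (-2×0.0281)² = 0.00315;  (1·δu/u)² = (1×0.0760)² = 0.00577
δQ/Q = √(0.0141) = 0.119
Q = 0.06316, so δQ = 0.119 × 0.06316 = 0.00749.

0.00749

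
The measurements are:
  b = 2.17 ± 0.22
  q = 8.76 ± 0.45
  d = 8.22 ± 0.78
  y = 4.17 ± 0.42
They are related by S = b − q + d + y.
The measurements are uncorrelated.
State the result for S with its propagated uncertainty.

5.80 ± 1.02

Each term contributes (cᵢ δxᵢ)² to (δS)²:
  (δb)² = 0.0484;  (δq)² = 0.203;  (δd)² = 0.608;  (δy)² = 0.176
δS = √(1.04) = 1.02
S = 5.80.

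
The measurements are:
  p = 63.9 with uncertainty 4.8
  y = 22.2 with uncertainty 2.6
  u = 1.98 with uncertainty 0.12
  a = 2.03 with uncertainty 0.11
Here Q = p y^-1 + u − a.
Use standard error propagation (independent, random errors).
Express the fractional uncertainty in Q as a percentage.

Let w = p·y^-1 = 2.88. δw/w = √((1·δp/p)² + (-1·δy/y)²) = √(0.00564 + 0.0137) = 0.139, so δw = 0.400.
Q = w + u − a: δQ = √(δw² + δu² + δa²) = √(0.160 + 0.0144 + 0.0121) = 0.432
Q = 2.83, so δQ/Q = 0.432/2.83 = 0.153.

15.3%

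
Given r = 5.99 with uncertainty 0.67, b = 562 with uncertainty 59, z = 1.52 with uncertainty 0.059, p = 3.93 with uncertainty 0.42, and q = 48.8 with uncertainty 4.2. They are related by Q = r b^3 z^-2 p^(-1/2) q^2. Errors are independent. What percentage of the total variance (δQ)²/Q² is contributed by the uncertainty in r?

(δQ/Q)² = (1·δr/r)² + (3·δb/b)² + (-2·δz/z)² + (−½·δp/p)² + (2·δq/q)²
  r term: (1×0.112)² = 0.0125
  b term: (3×0.105)² = 0.0992
  z term: (-2×0.0388)² = 0.00603
  p term: (-0.5×0.107)² = 0.00286
  q term: (2×0.0861)² = 0.0296
Total = 0.150. Share from r = 0.0125/0.150 = 0.0833.

8.33%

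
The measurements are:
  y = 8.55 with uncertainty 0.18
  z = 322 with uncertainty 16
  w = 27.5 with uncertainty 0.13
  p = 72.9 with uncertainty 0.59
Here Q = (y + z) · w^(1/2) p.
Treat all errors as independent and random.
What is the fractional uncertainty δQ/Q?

Let u = y + z = 331. δu = √(δy² + δz²) = √(0.0324 + 256) = 16.0, so δu/u = 0.0484.
Q is then a monomial in u, w, p:
δQ/Q = √((δu/u)² + (½·δw/w)² + (1·δp/p)²) = √(0.00234 + 5.59e-06 + 6.55e-05) = 0.0491

0.0491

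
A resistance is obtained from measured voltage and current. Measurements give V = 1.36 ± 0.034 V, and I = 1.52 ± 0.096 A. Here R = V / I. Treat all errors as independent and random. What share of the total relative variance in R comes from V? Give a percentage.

(δR/R)² = (1·δV/V)² + (-1·δI/I)²
  V term: (1×0.0250)² = 0.000625
  I term: (-1×0.0632)² = 0.00399
Total = 0.00461. Share from V = 0.000625/0.00461 = 0.135.

13.5%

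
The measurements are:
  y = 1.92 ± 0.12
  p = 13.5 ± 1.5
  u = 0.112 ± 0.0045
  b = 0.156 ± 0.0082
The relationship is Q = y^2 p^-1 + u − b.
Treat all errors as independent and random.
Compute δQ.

0.0466

Let w = y^2·p^-1 = 0.273. δw/w = √((2·δy/y)² + (-1·δp/p)²) = √(0.0156 + 0.0123) = 0.167, so δw = 0.0457.
Q = w + u − b: δQ = √(δw² + δu² + δb²) = √(0.00209 + 2.02e-05 + 6.72e-05) = 0.0466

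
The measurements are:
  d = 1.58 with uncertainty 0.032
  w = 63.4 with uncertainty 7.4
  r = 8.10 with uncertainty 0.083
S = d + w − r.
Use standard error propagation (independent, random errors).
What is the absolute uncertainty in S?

7.40

S is a linear combination, so absolute uncertainties add in quadrature:
  (δd)² = 0.00102;  (δw)² = 54.8;  (δr)² = 0.00689
δS = √(54.8) = 7.40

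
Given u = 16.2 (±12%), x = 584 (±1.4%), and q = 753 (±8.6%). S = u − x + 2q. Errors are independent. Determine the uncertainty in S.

130

S is a linear combination, so absolute uncertainties add in quadrature:
  (δu)² = 3.78;  (δx)² = 66.8;  (2·δq)² = 16800
δS = √(16800) = 130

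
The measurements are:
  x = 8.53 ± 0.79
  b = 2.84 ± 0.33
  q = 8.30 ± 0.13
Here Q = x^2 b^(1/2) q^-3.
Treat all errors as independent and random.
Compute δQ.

Each factor contributes (exponent × relative error)² to (δQ/Q)²:
  (2·δx/x)² = (2×0.0926)² = 0.0343;  (½·δb/b)² = (0.5×0.116)² = 0.00338;  (-3·δq/q)² = (-3×0.0157)² = 0.00221
δQ/Q = √(0.0399) = 0.200
Q = 0.214, so δQ = 0.200 × 0.214 = 0.0428.

0.0428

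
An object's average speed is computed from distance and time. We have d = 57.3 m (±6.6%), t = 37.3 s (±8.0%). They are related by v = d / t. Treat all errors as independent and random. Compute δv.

Each factor contributes (exponent × relative error)² to (δv/v)²:
  (1·δd/d)² = (1×0.0660)² = 0.00436;  (-1·δt/t)² = (-1×0.0800)² = 0.00640
δv/v = √(0.0108) = 0.104
v = 1.54 m/s, so δv = 0.104 × 1.54 = 0.159 m/s.

0.159 m/s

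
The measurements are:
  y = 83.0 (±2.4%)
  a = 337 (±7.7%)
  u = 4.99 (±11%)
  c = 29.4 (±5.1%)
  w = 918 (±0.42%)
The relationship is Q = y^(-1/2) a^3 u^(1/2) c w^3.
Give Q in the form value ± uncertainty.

Each factor contributes (exponent × relative error)² to (δQ/Q)²:
  (−½·δy/y)² = (-0.5×0.0240)² = 0.000144;  (3·δa/a)² = (3×0.0770)² = 0.0534;  (½·δu/u)² = (0.5×0.110)² = 0.00302;  (1·δc/c)² = (1×0.0510)² = 0.00260;  (3·δw/w)² = (3×0.00420)² = 0.000159
δQ/Q = √(0.0593) = 0.243
Q = 2.13e+17, so δQ = 0.243 × 2.13e+17 = 5.2e+16.

(2.13 ± 0.520) × 10^17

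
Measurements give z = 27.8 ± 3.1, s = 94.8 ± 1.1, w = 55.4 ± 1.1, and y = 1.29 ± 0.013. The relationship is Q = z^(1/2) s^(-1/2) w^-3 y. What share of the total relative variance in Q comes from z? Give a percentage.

(δQ/Q)² = (½·δz/z)² + (−½·δs/s)² + (-3·δw/w)² + (1·δy/y)²
  z term: (0.5×0.112)² = 0.00311
  s term: (-0.5×0.0116)² = 3.37e-05
  w term: (-3×0.0199)² = 0.00355
  y term: (1×0.0101)² = 0.000102
Total = 0.00679. Share from z = 0.00311/0.00679 = 0.458.

45.8%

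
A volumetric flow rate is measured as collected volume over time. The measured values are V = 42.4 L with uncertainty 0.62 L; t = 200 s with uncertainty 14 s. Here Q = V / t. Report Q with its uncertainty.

0.212 ± 0.0152 L/s

Products/powers → add relative errors in quadrature, weighted by exponent:
  (1·δV/V)² = (1×0.0146)² = 0.000214;  (-1·δt/t)² = (-1×0.0700)² = 0.00490
δQ/Q = √(0.00511) = 0.0715
Q = 0.212 L/s, so δQ = 0.0715 × 0.212 = 0.0152 L/s.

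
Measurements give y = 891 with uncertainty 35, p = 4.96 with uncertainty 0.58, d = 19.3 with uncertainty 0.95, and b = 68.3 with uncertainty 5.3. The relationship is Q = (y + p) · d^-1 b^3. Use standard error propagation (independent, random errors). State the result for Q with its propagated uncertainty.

(1.48 ± 0.357) × 10^7

Let u = y + p = 896. δu = √(δy² + δp²) = √(1220 + 0.336) = 35.0, so δu/u = 0.0391.
Q is then a monomial in u, d, b:
δQ/Q = √((δu/u)² + (-1·δd/d)² + (3·δb/b)²) = √(0.00153 + 0.00242 + 0.0542) = 0.241
Q = 1.48e+07, so δQ = 0.241 × 1.48e+07 = 3.57e+06.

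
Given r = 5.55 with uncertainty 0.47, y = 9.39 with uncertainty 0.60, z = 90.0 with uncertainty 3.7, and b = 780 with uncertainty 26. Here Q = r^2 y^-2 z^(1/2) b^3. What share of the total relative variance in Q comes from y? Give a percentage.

(δQ/Q)² = (2·δr/r)² + (-2·δy/y)² + (½·δz/z)² + (3·δb/b)²
  r term: (2×0.0847)² = 0.0287
  y term: (-2×0.0639)² = 0.0163
  z term: (0.5×0.0411)² = 0.000423
  b term: (3×0.0333)² = 0.0100
Total = 0.0554. Share from y = 0.0163/0.0554 = 0.295.

29.5%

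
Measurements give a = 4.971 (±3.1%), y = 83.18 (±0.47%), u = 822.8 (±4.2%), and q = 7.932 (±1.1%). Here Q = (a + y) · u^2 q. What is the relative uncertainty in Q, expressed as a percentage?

8.49%

Let w = a + y = 88.15. δw = √(δa² + δy²) = √(0.0237 + 0.153) = 0.420, so δw/w = 0.00477.
Q is then a monomial in w, u, q:
δQ/Q = √((δw/w)² + (2·δu/u)² + (1·δq/q)²) = √(2.27e-05 + 0.00706 + 0.000121) = 0.0849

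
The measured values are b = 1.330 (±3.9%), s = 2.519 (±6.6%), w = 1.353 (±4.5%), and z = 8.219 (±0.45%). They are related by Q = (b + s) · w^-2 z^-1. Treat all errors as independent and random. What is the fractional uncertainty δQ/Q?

0.101

Let u = b + s = 3.849. δu = √(δb² + δs²) = √(0.00269 + 0.0276) = 0.174, so δu/u = 0.0452.
Q is then a monomial in u, w, z:
δQ/Q = √((δu/u)² + (-2·δw/w)² + (-1·δz/z)²) = √(0.00205 + 0.00810 + 2.03e-05) = 0.101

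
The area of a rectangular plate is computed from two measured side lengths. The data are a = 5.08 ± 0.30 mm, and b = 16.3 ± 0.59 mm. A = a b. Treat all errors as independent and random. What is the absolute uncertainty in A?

5.74 mm^2

For a monomial A ∝ a, b, fractional errors add in quadrature:
  (1·δa/a)² = (1×0.0591)² = 0.00349;  (1·δb/b)² = (1×0.0362)² = 0.00131
δA/A = √(0.00480) = 0.0693
A = 82.8 mm^2, so δA = 0.0693 × 82.8 = 5.74 mm^2.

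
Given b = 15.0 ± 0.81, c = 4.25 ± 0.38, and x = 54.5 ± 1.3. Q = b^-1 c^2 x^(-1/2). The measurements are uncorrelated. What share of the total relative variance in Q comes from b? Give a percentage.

(δQ/Q)² = (-1·δb/b)² + (2·δc/c)² + (−½·δx/x)²
  b term: (-1×0.0540)² = 0.00292
  c term: (2×0.0894)² = 0.0320
  x term: (-0.5×0.0239)² = 0.000142
Total = 0.0350. Share from b = 0.00292/0.0350 = 0.0832.

8.32%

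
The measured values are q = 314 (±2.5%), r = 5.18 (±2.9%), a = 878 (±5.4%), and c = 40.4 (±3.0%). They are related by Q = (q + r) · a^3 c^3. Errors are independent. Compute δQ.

2.66e+15

Let u = q + r = 319. δu = √(δq² + δr²) = √(61.6 + 0.0226) = 7.85, so δu/u = 0.0246.
Q is then a monomial in u, a, c:
δQ/Q = √((δu/u)² + (3·δa/a)² + (3·δc/c)²) = √(0.000605 + 0.0262 + 0.00810) = 0.187
Q = 1.42e+16, so δQ = 0.187 × 1.42e+16 = 2.66e+15.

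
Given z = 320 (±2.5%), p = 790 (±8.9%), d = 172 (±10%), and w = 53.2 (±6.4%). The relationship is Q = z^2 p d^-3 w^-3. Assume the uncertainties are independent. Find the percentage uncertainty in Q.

37.1%

For a monomial Q ∝ z^2, p, d^-3, w^-3, fractional errors add in quadrature:
  (2·δz/z)² = (2×0.0250)² = 0.00250;  (1·δp/p)² = (1×0.0890)² = 0.00792;  (-3·δd/d)² = (-3×0.100)² = 0.0900;  (-3·δw/w)² = (-3×0.0640)² = 0.0369
δQ/Q = √(0.137) = 0.371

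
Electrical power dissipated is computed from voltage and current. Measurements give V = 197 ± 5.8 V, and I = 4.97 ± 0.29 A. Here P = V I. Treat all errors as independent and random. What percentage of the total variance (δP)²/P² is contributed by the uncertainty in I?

(δP/P)² = (1·δV/V)² + (1·δI/I)²
  V term: (1×0.0294)² = 0.000867
  I term: (1×0.0584)² = 0.00340
Total = 0.00427. Share from I = 0.00340/0.00427 = 0.797.

79.7%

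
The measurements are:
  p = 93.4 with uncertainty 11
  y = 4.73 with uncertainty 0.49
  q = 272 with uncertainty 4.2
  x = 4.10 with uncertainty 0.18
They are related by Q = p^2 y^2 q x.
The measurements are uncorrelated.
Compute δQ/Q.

Since Q is a product/quotient, work with relative uncertainties:
  (2·δp/p)² = (2×0.118)² = 0.0555;  (2·δy/y)² = (2×0.104)² = 0.0429;  (1·δq/q)² = (1×0.0154)² = 0.000238;  (1·δx/x)² = (1×0.0439)² = 0.00193
δQ/Q = √(0.101) = 0.317

0.317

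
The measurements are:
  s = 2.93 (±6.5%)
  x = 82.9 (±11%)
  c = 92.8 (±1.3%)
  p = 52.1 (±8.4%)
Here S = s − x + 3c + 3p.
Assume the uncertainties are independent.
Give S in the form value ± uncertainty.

S is a linear combination, so absolute uncertainties add in quadrature:
  (δs)² = 0.0363;  (δx)² = 83.2;  (3·δc)² = 13.1;  (3·δp)² = 172
δS = √(269) = 16.4
S = 355.

355 ± 16.4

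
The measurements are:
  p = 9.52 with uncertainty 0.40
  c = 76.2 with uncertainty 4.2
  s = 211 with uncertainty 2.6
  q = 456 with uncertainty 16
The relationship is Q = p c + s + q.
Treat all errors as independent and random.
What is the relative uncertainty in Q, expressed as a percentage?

Let w = p·c = 725. δw/w = √((1·δp/p)² + (1·δc/c)²) = √(0.00177 + 0.00304) = 0.0693, so δw = 50.3.
Q = w + s + q: δQ = √(δw² + δs² + δq²) = √(2530 + 6.76 + 256) = 52.8
Q = 1390, so δQ/Q = 52.8/1390 = 0.0379.

3.79%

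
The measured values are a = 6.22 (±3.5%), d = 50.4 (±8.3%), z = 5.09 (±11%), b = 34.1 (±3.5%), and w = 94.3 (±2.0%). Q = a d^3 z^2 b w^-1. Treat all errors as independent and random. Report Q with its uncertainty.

For a monomial Q ∝ a, d^3, z^2, b, w^-1, fractional errors add in quadrature:
  (1·δa/a)² = (1×0.0350)² = 0.00123;  (3·δd/d)² = (3×0.0830)² = 0.0620;  (2·δz/z)² = (2×0.110)² = 0.0484;  (1·δb/b)² = (1×0.0350)² = 0.00123;  (-1·δw/w)² = (-1×0.0200)² = 0.000400
δQ/Q = √(0.113) = 0.337
Q = 7.46e+06, so δQ = 0.337 × 7.46e+06 = 2.51e+06.

(7.46 ± 2.51) × 10^6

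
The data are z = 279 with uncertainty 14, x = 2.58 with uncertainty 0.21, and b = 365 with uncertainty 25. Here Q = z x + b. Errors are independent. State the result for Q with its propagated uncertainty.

Let p = z·x = 720. δp/p = √((1·δz/z)² + (1·δx/x)²) = √(0.00252 + 0.00663) = 0.0956, so δp = 68.8.
Q = p + b: δQ = √(δp² + δb²) = √(4740 + 625) = 73.2
Q = 1080.

1080 ± 73.2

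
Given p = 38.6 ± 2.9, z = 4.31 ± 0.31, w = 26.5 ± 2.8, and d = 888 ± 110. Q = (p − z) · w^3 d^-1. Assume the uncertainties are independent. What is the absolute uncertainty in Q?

252

Let u = p − z = 34.3. δu = √(δp² + δz²) = √(8.41 + 0.0961) = 2.92, so δu/u = 0.0851.
Q is then a monomial in u, w, d:
δQ/Q = √((δu/u)² + (3·δw/w)² + (-1·δd/d)²) = √(0.00723 + 0.100 + 0.0153) = 0.351
Q = 719, so δQ = 0.351 × 719 = 252.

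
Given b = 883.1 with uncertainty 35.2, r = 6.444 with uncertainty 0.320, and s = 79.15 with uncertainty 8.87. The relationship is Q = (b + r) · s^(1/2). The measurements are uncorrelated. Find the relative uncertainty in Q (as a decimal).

Let u = b + r = 889.5. δu = √(δb² + δr²) = √(1240 + 0.102) = 35.2, so δu/u = 0.0396.
Q is then a monomial in u, s:
δQ/Q = √((δu/u)² + (½·δs/s)²) = √(0.00157 + 0.00314) = 0.0686

0.0686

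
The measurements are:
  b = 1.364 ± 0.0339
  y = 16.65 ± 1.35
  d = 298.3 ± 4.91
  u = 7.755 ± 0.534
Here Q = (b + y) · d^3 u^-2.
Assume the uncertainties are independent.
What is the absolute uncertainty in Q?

Let w = b + y = 18.01. δw = √(δb² + δy²) = √(0.00115 + 1.82) = 1.35, so δw/w = 0.0750.
Q is then a monomial in w, d, u:
δQ/Q = √((δw/w)² + (3·δd/d)² + (-2·δu/u)²) = √(0.00562 + 0.00244 + 0.0190) = 0.164
Q = 7.951e+06, so δQ = 0.164 × 7.951e+06 = 1.31e+06.

1.31e+06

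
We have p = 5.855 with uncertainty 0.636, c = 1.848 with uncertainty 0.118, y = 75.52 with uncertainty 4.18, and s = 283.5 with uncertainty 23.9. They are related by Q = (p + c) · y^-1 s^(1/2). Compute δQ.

Let u = p + c = 7.703. δu = √(δp² + δc²) = √(0.404 + 0.0139) = 0.647, so δu/u = 0.0840.
Q is then a monomial in u, y, s:
δQ/Q = √((δu/u)² + (-1·δy/y)² + (½·δs/s)²) = √(0.00705 + 0.00306 + 0.00178) = 0.109
Q = 1.717, so δQ = 0.109 × 1.717 = 0.187.

0.187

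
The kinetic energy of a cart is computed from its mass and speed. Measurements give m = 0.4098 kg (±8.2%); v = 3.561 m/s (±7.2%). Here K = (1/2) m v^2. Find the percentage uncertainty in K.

16.6%

Since K is a product/quotient, work with relative uncertainties:
  (1·δm/m)² = (1×0.0820)² = 0.00672;  (2·δv/v)² = (2×0.0720)² = 0.0207
δK/K = √(0.0275) = 0.166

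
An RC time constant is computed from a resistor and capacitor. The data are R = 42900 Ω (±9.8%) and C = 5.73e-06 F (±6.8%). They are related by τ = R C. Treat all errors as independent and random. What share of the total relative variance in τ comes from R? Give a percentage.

67.5%

(δτ/τ)² = (1·δR/R)² + (1·δC/C)²
  R term: (1×0.0980)² = 0.00960
  C term: (1×0.0680)² = 0.00462
Total = 0.0142. Share from R = 0.00960/0.0142 = 0.675.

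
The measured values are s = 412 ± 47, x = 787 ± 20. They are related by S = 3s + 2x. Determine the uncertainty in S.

147

Sums and differences: (δS)² = Σ (cᵢ δxᵢ)².
  (3·δs)² = 19900;  (2·δx)² = 1600
δS = √(21500) = 147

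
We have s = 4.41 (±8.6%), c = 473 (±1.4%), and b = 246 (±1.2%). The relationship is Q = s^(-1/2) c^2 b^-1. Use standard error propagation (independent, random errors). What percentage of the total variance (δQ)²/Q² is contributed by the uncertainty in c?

(δQ/Q)² = (−½·δs/s)² + (2·δc/c)² + (-1·δb/b)²
  s term: (-0.5×0.0860)² = 0.00185
  c term: (2×0.0140)² = 0.000784
  b term: (-1×0.0120)² = 0.000144
Total = 0.00278. Share from c = 0.000784/0.00278 = 0.282.

28.2%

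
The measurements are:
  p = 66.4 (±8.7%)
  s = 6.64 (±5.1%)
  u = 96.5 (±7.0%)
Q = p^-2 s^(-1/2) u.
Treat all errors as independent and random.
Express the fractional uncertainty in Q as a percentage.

18.9%

Q is a product of powers, so relative uncertainties combine in quadrature:
  (-2·δp/p)² = (-2×0.0870)² = 0.0303;  (−½·δs/s)² = (-0.5×0.0510)² = 0.000650;  (1·δu/u)² = (1×0.0700)² = 0.00490
δQ/Q = √(0.0358) = 0.189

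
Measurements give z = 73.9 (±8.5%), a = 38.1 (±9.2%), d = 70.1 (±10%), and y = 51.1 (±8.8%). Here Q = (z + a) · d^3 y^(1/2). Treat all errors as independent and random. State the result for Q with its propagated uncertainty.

(2.76 ± 0.855) × 10^8

Let u = z + a = 112. δu = √(δz² + δa²) = √(39.5 + 12.3) = 7.19, so δu/u = 0.0642.
Q is then a monomial in u, d, y:
δQ/Q = √((δu/u)² + (3·δd/d)² + (½·δy/y)²) = √(0.00412 + 0.0900 + 0.00194) = 0.310
Q = 2.76e+08, so δQ = 0.310 × 2.76e+08 = 8.55e+07.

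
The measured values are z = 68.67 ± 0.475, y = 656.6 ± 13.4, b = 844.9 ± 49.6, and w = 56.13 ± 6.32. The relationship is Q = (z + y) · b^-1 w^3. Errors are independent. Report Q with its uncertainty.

Let u = z + y = 725.3. δu = √(δz² + δy²) = √(0.226 + 180) = 13.4, so δu/u = 0.0185.
Q is then a monomial in u, b, w:
δQ/Q = √((δu/u)² + (-1·δb/b)² + (3·δw/w)²) = √(0.000342 + 0.00345 + 0.114) = 0.343
Q = 151800, so δQ = 0.343 × 151800 = 52100.

151800 ± 52100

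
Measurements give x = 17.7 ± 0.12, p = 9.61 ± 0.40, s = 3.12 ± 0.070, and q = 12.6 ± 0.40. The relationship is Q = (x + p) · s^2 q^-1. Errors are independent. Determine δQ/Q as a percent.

5.71%

Let u = x + p = 27.3. δu = √(δx² + δp²) = √(0.0144 + 0.160) = 0.418, so δu/u = 0.0153.
Q is then a monomial in u, s, q:
δQ/Q = √((δu/u)² + (2·δs/s)² + (-1·δq/q)²) = √(0.000234 + 0.00201 + 0.00101) = 0.0571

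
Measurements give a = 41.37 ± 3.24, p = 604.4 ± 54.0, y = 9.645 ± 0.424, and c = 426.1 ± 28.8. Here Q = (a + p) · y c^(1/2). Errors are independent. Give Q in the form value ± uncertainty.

Let u = a + p = 645.8. δu = √(δa² + δp²) = √(10.5 + 2920) = 54.1, so δu/u = 0.0838.
Q is then a monomial in u, y, c:
δQ/Q = √((δu/u)² + (1·δy/y)² + (½·δc/c)²) = √(0.00702 + 0.00193 + 0.00114) = 0.100
Q = 128600, so δQ = 0.100 × 128600 = 12900.

128600 ± 12900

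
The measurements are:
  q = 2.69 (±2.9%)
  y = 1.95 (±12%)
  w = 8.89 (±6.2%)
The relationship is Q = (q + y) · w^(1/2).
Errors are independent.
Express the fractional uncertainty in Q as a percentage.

6.15%

Let u = q + y = 4.64. δu = √(δq² + δy²) = √(0.00609 + 0.0548) = 0.247, so δu/u = 0.0532.
Q is then a monomial in u, w:
δQ/Q = √((δu/u)² + (½·δw/w)²) = √(0.00283 + 0.000961) = 0.0615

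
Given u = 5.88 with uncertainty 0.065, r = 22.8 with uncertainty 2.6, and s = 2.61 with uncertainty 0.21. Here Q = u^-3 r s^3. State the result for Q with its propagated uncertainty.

Each factor contributes (exponent × relative error)² to (δQ/Q)²:
  (-3·δu/u)² = (-3×0.0111)² = 0.00110;  (1·δr/r)² = (1×0.114)² = 0.0130;  (3·δs/s)² = (3×0.0805)² = 0.0583
δQ/Q = √(0.0724) = 0.269
Q = 1.99, so δQ = 0.269 × 1.99 = 0.536.

1.99 ± 0.536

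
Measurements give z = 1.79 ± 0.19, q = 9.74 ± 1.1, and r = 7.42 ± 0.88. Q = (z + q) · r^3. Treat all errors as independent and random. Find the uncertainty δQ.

Let u = z + q = 11.5. δu = √(δz² + δq²) = √(0.0361 + 1.21) = 1.12, so δu/u = 0.0968.
Q is then a monomial in u, r:
δQ/Q = √((δu/u)² + (3·δr/r)²) = √(0.00937 + 0.127) = 0.369
Q = 4710, so δQ = 0.369 × 4710 = 1740.

1740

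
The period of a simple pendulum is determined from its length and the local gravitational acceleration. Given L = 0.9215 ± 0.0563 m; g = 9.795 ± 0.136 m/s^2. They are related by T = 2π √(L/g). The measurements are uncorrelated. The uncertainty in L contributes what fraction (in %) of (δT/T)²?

(δT/T)² = (½·δL/L)² + (−½·δg/g)²
  L term: (0.5×0.0611)² = 0.000933
  g term: (-0.5×0.0139)² = 4.82e-05
Total = 0.000981. Share from L = 0.000933/0.000981 = 0.951.

95.1%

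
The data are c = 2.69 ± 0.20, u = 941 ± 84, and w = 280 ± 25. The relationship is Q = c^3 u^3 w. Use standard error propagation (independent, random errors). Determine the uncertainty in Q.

Relative error in a monomial: (δQ/Q)² = Σ (nᵢ · δxᵢ/xᵢ)².
  (3·δc/c)² = (3×0.0743)² = 0.0498;  (3·δu/u)² = (3×0.0893)² = 0.0717;  (1·δw/w)² = (1×0.0893)² = 0.00797
δQ/Q = √(0.129) = 0.360
Q = 4.54e+12, so δQ = 0.360 × 4.54e+12 = 1.63e+12.

1.63e+12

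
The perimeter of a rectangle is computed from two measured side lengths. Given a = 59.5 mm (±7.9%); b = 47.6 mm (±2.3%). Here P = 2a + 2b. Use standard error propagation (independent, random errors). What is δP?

Each term contributes (cᵢ δxᵢ)² to (δP)²:
  (2·δa)² = 88.4;  (2·δb)² = 4.79
δP = √(93.2) = 9.65 mm

9.65 mm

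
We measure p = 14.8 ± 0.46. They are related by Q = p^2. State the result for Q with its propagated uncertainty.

Q ∝ p^2, so δQ/Q = |2| · δp/p = 2 × 0.0311 = 0.0622.
Q = 219, so δQ = 0.0622 × 219 = 13.6.

219 ± 13.6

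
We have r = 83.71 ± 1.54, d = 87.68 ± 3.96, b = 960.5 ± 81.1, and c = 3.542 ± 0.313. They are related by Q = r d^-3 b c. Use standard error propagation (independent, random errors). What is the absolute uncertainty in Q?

Each factor contributes (exponent × relative error)² to (δQ/Q)²:
  (1·δr/r)² = (1×0.0184)² = 0.000338;  (-3·δd/d)² = (-3×0.0452)² = 0.0184;  (1·δb/b)² = (1×0.0844)² = 0.00713;  (1·δc/c)² = (1×0.0884)² = 0.00781
δQ/Q = √(0.0336) = 0.183
Q = 0.4225, so δQ = 0.183 × 0.4225 = 0.0775.

0.0775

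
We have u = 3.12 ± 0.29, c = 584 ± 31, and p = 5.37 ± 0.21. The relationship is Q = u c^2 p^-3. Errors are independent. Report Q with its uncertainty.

Products/powers → add relative errors in quadrature, weighted by exponent:
  (1·δu/u)² = (1×0.0929)² = 0.00864;  (2·δc/c)² = (2×0.0531)² = 0.0113;  (-3·δp/p)² = (-3×0.0391)² = 0.0138
δQ/Q = √(0.0337) = 0.184
Q = 6870, so δQ = 0.184 × 6870 = 1260.

6870 ± 1260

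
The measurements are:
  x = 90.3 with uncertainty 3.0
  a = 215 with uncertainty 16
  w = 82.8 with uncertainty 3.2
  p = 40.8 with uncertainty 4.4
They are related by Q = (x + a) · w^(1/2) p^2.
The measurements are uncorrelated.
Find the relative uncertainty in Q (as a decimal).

Let u = x + a = 305. δu = √(δx² + δa²) = √(9.00 + 256) = 16.3, so δu/u = 0.0533.
Q is then a monomial in u, w, p:
δQ/Q = √((δu/u)² + (½·δw/w)² + (2·δp/p)²) = √(0.00284 + 0.000373 + 0.0465) = 0.223

0.223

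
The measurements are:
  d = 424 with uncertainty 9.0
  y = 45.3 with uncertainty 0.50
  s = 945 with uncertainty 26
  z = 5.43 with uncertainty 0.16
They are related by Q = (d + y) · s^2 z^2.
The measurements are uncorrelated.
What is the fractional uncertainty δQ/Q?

Let u = d + y = 469. δu = √(δd² + δy²) = √(81.0 + 0.250) = 9.01, so δu/u = 0.0192.
Q is then a monomial in u, s, z:
δQ/Q = √((δu/u)² + (2·δs/s)² + (2·δz/z)²) = √(0.000369 + 0.00303 + 0.00347) = 0.0829

0.0829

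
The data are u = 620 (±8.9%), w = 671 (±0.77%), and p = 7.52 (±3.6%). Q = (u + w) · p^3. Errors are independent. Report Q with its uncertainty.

Let h = u + w = 1290. δh = √(δu² + δw²) = √(3040 + 26.7) = 55.4, so δh/h = 0.0429.
Q is then a monomial in h, p:
δQ/Q = √((δh/h)² + (3·δp/p)²) = √(0.00184 + 0.0117) = 0.116
Q = 5.49e+05, so δQ = 0.116 × 5.49e+05 = 63800.

(5.49 ± 0.638) × 10^5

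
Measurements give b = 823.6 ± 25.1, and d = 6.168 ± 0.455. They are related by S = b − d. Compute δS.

For a sum/difference, combine absolute errors in quadrature:
  (δb)² = 630;  (δd)² = 0.207
δS = √(630) = 25.1

25.1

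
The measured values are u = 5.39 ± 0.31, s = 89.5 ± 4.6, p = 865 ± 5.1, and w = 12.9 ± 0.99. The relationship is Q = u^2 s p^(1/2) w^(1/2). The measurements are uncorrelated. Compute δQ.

36200

Each factor contributes (exponent × relative error)² to (δQ/Q)²:
  (2·δu/u)² = (2×0.0575)² = 0.0132;  (1·δs/s)² = (1×0.0514)² = 0.00264;  (½·δp/p)² = (0.5×0.00590)² = 8.69e-06;  (½·δw/w)² = (0.5×0.0767)² = 0.00147
δQ/Q = √(0.0174) = 0.132
Q = 2.75e+05, so δQ = 0.132 × 2.75e+05 = 36200.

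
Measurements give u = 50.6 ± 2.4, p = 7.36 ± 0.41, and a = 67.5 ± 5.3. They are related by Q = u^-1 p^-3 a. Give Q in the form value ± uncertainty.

0.00335 ± 0.000638

For a monomial Q ∝ u^-1, p^-3, a, fractional errors add in quadrature:
  (-1·δu/u)² = (-1×0.0474)² = 0.00225;  (-3·δp/p)² = (-3×0.0557)² = 0.0279;  (1·δa/a)² = (1×0.0785)² = 0.00617
δQ/Q = √(0.0363) = 0.191
Q = 0.00335, so δQ = 0.191 × 0.00335 = 0.000638.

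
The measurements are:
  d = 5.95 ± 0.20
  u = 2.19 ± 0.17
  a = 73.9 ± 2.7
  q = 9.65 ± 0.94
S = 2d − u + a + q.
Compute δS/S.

S is a linear combination, so absolute uncertainties add in quadrature:
  (2·δd)² = 0.160;  (δu)² = 0.0289;  (δa)² = 7.29;  (δq)² = 0.884
δS = √(8.36) = 2.89
S = 93.3, so δS/S = 2.89/93.3 = 0.0310.

0.0310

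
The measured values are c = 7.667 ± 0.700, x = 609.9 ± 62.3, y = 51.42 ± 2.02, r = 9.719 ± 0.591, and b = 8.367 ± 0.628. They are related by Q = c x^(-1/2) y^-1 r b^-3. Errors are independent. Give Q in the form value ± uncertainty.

Each factor contributes (exponent × relative error)² to (δQ/Q)²:
  (1·δc/c)² = (1×0.0913)² = 0.00834;  (−½·δx/x)² = (-0.5×0.102)² = 0.00261;  (-1·δy/y)² = (-1×0.0393)² = 0.00154;  (1·δr/r)² = (1×0.0608)² = 0.00370;  (-3·δb/b)² = (-3×0.0751)² = 0.0507
δQ/Q = √(0.0669) = 0.259
Q = 0.0001002, so δQ = 0.259 × 0.0001002 = 2.59e-05.

(1.002 ± 0.259) × 10^-4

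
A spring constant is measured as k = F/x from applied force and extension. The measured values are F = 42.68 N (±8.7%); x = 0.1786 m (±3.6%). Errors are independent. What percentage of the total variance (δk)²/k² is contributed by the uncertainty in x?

(δk/k)² = (1·δF/F)² + (-1·δx/x)²
  F term: (1×0.0870)² = 0.00757
  x term: (-1×0.0360)² = 0.00130
Total = 0.00886. Share from x = 0.00130/0.00886 = 0.146.

14.6%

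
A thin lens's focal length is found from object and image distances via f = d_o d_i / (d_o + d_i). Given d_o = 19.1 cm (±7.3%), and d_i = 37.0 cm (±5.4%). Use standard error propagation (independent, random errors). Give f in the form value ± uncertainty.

12.6 ± 0.649 cm

∂f/∂d_o = (d_i/(d_o+d_i))² = 0.435;  ∂f/∂d_i = (d_o/(d_o+d_i))² = 0.116
δf = √((∂f/∂d_o · δd_o)² + (∂f/∂d_i · δd_i)²) = √(0.368 + 0.0536) = 0.649 cm
f = 12.6 cm.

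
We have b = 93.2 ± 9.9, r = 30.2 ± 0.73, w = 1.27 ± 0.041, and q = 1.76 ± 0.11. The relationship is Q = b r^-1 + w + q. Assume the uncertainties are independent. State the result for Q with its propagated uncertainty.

Let p = b·r^-1 = 3.09. δp/p = √((1·δb/b)² + (-1·δr/r)²) = √(0.0113 + 0.000584) = 0.109, so δp = 0.336.
Q = p + w + q: δQ = √(δp² + δw² + δq²) = √(0.113 + 0.00168 + 0.0121) = 0.356
Q = 6.12.

6.12 ± 0.356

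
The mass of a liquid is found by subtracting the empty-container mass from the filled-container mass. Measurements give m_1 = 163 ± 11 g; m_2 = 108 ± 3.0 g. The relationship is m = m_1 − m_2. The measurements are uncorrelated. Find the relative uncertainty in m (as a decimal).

Absolute uncertainties add in quadrature for a linear combination:
  (δm_1)² = 121;  (δm_2)² = 9.00
δm = √(130) = 11.4 g
m = 55.0 g, so δm/m = 11.4/55.0 = 0.207.

0.207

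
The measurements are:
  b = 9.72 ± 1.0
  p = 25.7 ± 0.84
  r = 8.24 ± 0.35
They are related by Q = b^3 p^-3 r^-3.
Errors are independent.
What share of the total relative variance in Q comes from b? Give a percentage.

78.7%

(δQ/Q)² = (3·δb/b)² + (-3·δp/p)² + (-3·δr/r)²
  b term: (3×0.103)² = 0.0953
  p term: (-3×0.0327)² = 0.00961
  r term: (-3×0.0425)² = 0.0162
Total = 0.121. Share from b = 0.0953/0.121 = 0.787.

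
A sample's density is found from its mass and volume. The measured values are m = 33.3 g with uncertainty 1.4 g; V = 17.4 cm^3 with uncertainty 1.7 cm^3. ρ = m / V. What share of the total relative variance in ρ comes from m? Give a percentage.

15.6%

(δρ/ρ)² = (1·δm/m)² + (-1·δV/V)²
  m term: (1×0.0420)² = 0.00177
  V term: (-1×0.0977)² = 0.00955
Total = 0.0113. Share from m = 0.00177/0.0113 = 0.156.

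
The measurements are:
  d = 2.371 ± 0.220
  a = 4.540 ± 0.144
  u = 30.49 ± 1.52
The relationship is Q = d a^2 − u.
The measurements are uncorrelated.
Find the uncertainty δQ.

Let p = d·a^2 = 48.87. δp/p = √((1·δd/d)² + (2·δa/a)²) = √(0.00861 + 0.00402) = 0.112, so δp = 5.49.
Q = p − u: δQ = √(δp² + δu²) = √(30.2 + 2.31) = 5.70

5.70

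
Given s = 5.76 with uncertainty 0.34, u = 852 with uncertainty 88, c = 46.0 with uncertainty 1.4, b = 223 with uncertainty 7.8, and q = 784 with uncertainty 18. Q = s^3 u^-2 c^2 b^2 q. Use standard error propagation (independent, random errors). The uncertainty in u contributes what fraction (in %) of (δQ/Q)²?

51.3%

(δQ/Q)² = (3·δs/s)² + (-2·δu/u)² + (2·δc/c)² + (2·δb/b)² + (1·δq/q)²
  s term: (3×0.0590)² = 0.0314
  u term: (-2×0.103)² = 0.0427
  c term: (2×0.0304)² = 0.00371
  b term: (2×0.0350)² = 0.00489
  q term: (1×0.0230)² = 0.000527
Total = 0.0832. Share from u = 0.0427/0.0832 = 0.513.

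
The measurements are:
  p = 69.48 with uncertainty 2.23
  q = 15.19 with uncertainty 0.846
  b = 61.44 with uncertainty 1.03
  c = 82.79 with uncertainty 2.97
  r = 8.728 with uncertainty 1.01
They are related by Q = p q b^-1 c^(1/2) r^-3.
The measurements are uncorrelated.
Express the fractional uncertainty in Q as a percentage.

35.4%

Relative error in a monomial: (δQ/Q)² = Σ (nᵢ · δxᵢ/xᵢ)².
  (1·δp/p)² = (1×0.0321)² = 0.00103;  (1·δq/q)² = (1×0.0557)² = 0.00310;  (-1·δb/b)² = (-1×0.0168)² = 0.000281;  (½·δc/c)² = (0.5×0.0359)² = 0.000322;  (-3·δr/r)² = (-3×0.116)² = 0.121
δQ/Q = √(0.125) = 0.354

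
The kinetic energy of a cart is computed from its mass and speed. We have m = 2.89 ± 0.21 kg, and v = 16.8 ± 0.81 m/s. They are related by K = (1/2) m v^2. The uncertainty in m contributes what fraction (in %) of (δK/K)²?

36.2%

(δK/K)² = (1·δm/m)² + (2·δv/v)²
  m term: (1×0.0727)² = 0.00528
  v term: (2×0.0482)² = 0.00930
Total = 0.0146. Share from m = 0.00528/0.0146 = 0.362.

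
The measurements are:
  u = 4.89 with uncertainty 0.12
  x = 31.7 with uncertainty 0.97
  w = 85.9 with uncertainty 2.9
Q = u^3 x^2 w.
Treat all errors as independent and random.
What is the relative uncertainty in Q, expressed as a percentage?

Since Q is a product/quotient, work with relative uncertainties:
  (3·δu/u)² = (3×0.0245)² = 0.00542;  (2·δx/x)² = (2×0.0306)² = 0.00375;  (1·δw/w)² = (1×0.0338)² = 0.00114
δQ/Q = √(0.0103) = 0.102

10.2%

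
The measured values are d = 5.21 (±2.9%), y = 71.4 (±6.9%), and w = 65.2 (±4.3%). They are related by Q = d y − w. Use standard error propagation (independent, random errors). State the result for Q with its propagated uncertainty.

Let p = d·y = 372. δp/p = √((1·δd/d)² + (1·δy/y)²) = √(0.000841 + 0.00476) = 0.0748, so δp = 27.8.
Q = p − w: δQ = √(δp² + δw²) = √(775 + 7.86) = 28.0
Q = 307.

307 ± 28.0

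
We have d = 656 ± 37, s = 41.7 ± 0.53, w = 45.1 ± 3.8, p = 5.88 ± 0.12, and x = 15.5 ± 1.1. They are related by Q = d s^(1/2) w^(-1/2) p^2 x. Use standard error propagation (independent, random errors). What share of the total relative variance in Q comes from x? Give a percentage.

43.1%

(δQ/Q)² = (1·δd/d)² + (½·δs/s)² + (−½·δw/w)² + (2·δp/p)² + (1·δx/x)²
  d term: (1×0.0564)² = 0.00318
  s term: (0.5×0.0127)² = 4.04e-05
  w term: (-0.5×0.0843)² = 0.00177
  p term: (2×0.0204)² = 0.00167
  x term: (1×0.0710)² = 0.00504
Total = 0.0117. Share from x = 0.00504/0.0117 = 0.431.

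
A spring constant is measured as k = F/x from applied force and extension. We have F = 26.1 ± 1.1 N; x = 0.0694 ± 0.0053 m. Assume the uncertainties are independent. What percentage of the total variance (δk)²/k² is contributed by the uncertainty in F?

23.3%

(δk/k)² = (1·δF/F)² + (-1·δx/x)²
  F term: (1×0.0421)² = 0.00178
  x term: (-1×0.0764)² = 0.00583
Total = 0.00761. Share from F = 0.00178/0.00761 = 0.233.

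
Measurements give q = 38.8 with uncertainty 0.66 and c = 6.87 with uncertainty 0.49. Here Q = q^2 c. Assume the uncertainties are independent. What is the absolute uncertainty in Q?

Products/powers → add relative errors in quadrature, weighted by exponent:
  (2·δq/q)² = (2×0.0170)² = 0.00116;  (1·δc/c)² = (1×0.0713)² = 0.00509
δQ/Q = √(0.00624) = 0.0790
Q = 10300, so δQ = 0.0790 × 10300 = 817.

817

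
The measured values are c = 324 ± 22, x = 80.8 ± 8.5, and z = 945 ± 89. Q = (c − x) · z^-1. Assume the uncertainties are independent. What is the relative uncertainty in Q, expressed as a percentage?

Let u = c − x = 243. δu = √(δc² + δx²) = √(484 + 72.2) = 23.6, so δu/u = 0.0970.
Q is then a monomial in u, z:
δQ/Q = √((δu/u)² + (-1·δz/z)²) = √(0.00940 + 0.00887) = 0.135

13.5%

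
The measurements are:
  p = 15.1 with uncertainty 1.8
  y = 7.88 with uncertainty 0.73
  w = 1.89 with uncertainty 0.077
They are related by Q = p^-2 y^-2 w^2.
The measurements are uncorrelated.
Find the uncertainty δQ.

7.89e-05

Since Q is a product/quotient, work with relative uncertainties:
  (-2·δp/p)² = (-2×0.119)² = 0.0568;  (-2·δy/y)² = (-2×0.0926)² = 0.0343;  (2·δw/w)² = (2×0.0407)² = 0.00664
δQ/Q = √(0.0978) = 0.313
Q = 0.000252, so δQ = 0.313 × 0.000252 = 7.89e-05.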